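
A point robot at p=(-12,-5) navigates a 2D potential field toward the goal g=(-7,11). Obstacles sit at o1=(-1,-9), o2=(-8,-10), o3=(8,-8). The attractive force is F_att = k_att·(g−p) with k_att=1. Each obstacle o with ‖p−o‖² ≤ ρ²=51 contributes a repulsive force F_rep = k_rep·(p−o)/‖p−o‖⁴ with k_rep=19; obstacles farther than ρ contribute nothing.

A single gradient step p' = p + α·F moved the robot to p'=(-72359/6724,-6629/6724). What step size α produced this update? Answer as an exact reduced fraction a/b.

α = 1/4

F_att = 1·(g−p) = 1·(5,16) = (5.0000,16.0000)
o1: d²=137 > ρ²=51 → inactive
o2: d²=41 ≤ ρ²=51; F_rep = 19·(-4,5)/41² = (-0.0452,0.0565)
o3: d²=409 > ρ²=51 → inactive
F = F_att + ΣF_rep = (4.9548,16.0565)
Δp = p'−p = (1.2387,4.0141); α = Δx/Fx = (8329/6724) / (8329/1681) = 1/4
check: Δy/Fy = (26991/6724) / (26991/1681) = 1/4 ✓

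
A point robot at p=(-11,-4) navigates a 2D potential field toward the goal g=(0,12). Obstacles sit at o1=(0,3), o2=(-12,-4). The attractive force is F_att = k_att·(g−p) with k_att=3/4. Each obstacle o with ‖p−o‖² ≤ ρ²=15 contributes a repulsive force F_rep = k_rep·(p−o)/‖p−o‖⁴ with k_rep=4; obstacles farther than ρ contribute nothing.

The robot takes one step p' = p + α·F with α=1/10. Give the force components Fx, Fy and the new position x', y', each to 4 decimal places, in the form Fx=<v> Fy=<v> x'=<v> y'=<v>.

F_att = 3/4·(g−p) = 3/4·(11,16) = (8.2500,12.0000)
o1: d²=170 > ρ²=15 → inactive
o2: d²=1 ≤ ρ²=15; F_rep = 4·(1,0)/1² = (4.0000,0.0000)
F = F_att + ΣF_rep = (12.2500,12.0000)
p' = p + 1/10·F = (-9.7750,-2.8000)

Fx=12.2500 Fy=12.0000 x'=-9.7750 y'=-2.8000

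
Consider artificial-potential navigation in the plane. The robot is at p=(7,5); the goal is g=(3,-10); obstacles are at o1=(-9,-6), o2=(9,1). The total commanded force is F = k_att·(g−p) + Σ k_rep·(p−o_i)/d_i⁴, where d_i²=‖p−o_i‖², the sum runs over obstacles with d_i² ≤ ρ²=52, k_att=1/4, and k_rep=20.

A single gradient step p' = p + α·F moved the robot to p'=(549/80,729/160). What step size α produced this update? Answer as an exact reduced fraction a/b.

α = 1/8

F_att = 1/4·(g−p) = 1/4·(-4,-15) = (-1.0000,-3.7500)
o1: d²=377 > ρ²=52 → inactive
o2: d²=20 ≤ ρ²=52; F_rep = 20·(-2,4)/20² = (-0.1000,0.2000)
F = F_att + ΣF_rep = (-1.1000,-3.5500)
Δp = p'−p = (-0.1375,-0.4437); α = Δx/Fx = (-11/80) / (-11/10) = 1/8
check: Δy/Fy = (-71/160) / (-71/20) = 1/8 ✓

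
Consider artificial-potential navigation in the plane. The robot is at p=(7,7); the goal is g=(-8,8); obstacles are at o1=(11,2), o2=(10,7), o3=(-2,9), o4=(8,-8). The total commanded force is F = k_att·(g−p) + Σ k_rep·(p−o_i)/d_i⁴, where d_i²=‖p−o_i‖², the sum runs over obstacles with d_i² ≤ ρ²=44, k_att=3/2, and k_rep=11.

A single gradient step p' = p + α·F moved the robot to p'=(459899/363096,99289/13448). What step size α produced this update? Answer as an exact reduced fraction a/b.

F_att = 3/2·(g−p) = 3/2·(-15,1) = (-22.5000,1.5000)
o1: d²=41 ≤ ρ²=44; F_rep = 11·(-4,5)/41² = (-0.0262,0.0327)
o2: d²=9 ≤ ρ²=44; F_rep = 11·(-3,0)/9² = (-0.4074,0.0000)
o3: d²=85 > ρ²=44 → inactive
o4: d²=226 > ρ²=44 → inactive
F = F_att + ΣF_rep = (-22.9336,1.5327)
Δp = p'−p = (-5.7334,0.3832); α = Δx/Fx = (-2081773/363096) / (-2081773/90774) = 1/4
check: Δy/Fy = (5153/13448) / (5153/3362) = 1/4 ✓

α = 1/4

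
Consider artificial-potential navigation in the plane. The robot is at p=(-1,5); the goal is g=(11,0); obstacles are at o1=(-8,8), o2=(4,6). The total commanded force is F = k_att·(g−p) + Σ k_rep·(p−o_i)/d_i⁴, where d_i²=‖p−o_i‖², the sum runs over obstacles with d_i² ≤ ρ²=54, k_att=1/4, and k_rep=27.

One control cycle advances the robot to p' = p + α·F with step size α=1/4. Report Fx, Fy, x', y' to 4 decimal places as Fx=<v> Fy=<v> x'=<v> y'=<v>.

Fx=2.8003 Fy=-1.2899 x'=-0.2999 y'=4.6775

F_att = 1/4·(g−p) = 1/4·(12,-5) = (3.0000,-1.2500)
o1: d²=58 > ρ²=54 → inactive
o2: d²=26 ≤ ρ²=54; F_rep = 27·(-5,-1)/26² = (-0.1997,-0.0399)
F = F_att + ΣF_rep = (2.8003,-1.2899)
p' = p + 1/4·F = (-0.2999,4.6775)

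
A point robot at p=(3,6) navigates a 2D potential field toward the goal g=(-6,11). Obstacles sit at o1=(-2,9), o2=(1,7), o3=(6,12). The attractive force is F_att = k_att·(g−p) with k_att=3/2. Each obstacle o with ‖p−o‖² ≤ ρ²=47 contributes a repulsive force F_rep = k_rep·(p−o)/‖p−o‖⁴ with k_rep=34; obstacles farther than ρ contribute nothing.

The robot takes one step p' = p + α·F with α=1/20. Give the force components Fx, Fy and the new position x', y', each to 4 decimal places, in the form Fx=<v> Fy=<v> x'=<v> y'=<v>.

F_att = 3/2·(g−p) = 3/2·(-9,5) = (-13.5000,7.5000)
o1: d²=34 ≤ ρ²=47; F_rep = 34·(5,-3)/34² = (0.1471,-0.0882)
o2: d²=5 ≤ ρ²=47; F_rep = 34·(2,-1)/5² = (2.7200,-1.3600)
o3: d²=45 ≤ ρ²=47; F_rep = 34·(-3,-6)/45² = (-0.0504,-0.1007)
F = F_att + ΣF_rep = (-10.6833,5.9510)
p' = p + 1/20·F = (2.4658,6.2976)

Fx=-10.6833 Fy=5.9510 x'=2.4658 y'=6.2976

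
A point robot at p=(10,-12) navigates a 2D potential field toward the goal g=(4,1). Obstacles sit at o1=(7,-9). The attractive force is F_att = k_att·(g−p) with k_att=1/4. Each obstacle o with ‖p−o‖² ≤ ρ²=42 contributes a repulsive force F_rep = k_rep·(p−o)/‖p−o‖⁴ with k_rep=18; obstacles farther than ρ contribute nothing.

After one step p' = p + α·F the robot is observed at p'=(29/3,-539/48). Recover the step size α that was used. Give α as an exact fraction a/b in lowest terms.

α = 1/4

F_att = 1/4·(g−p) = 1/4·(-6,13) = (-1.5000,3.2500)
o1: d²=18 ≤ ρ²=42; F_rep = 18·(3,-3)/18² = (0.1667,-0.1667)
F = F_att + ΣF_rep = (-1.3333,3.0833)
Δp = p'−p = (-0.3333,0.7708); α = Δx/Fx = (-1/3) / (-4/3) = 1/4
check: Δy/Fy = (37/48) / (37/12) = 1/4 ✓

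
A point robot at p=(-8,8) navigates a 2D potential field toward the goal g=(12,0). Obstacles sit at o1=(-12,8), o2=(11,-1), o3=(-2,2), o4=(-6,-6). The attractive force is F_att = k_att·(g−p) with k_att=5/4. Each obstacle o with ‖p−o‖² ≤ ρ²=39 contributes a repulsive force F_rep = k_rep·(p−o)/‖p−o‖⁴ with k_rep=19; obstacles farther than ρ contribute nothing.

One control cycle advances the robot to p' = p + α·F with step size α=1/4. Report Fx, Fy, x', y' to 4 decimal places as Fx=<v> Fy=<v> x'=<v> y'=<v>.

Fx=25.2969 Fy=-10.0000 x'=-1.6758 y'=5.5000

F_att = 5/4·(g−p) = 5/4·(20,-8) = (25.0000,-10.0000)
o1: d²=16 ≤ ρ²=39; F_rep = 19·(4,0)/16² = (0.2969,0.0000)
o2: d²=442 > ρ²=39 → inactive
o3: d²=72 > ρ²=39 → inactive
o4: d²=200 > ρ²=39 → inactive
F = F_att + ΣF_rep = (25.2969,-10.0000)
p' = p + 1/4·F = (-1.6758,5.5000)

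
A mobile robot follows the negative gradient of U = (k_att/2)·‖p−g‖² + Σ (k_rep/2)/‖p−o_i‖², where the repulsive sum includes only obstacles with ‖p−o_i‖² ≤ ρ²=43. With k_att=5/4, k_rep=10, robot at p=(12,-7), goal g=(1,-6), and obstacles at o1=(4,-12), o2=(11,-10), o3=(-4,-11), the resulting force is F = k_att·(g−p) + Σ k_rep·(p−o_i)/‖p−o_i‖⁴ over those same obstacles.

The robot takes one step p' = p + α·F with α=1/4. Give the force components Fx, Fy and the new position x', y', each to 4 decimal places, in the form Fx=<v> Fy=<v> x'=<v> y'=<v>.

F_att = 5/4·(g−p) = 5/4·(-11,1) = (-13.7500,1.2500)
o1: d²=89 > ρ²=43 → inactive
o2: d²=10 ≤ ρ²=43; F_rep = 10·(1,3)/10² = (0.1000,0.3000)
o3: d²=272 > ρ²=43 → inactive
F = F_att + ΣF_rep = (-13.6500,1.5500)
p' = p + 1/4·F = (8.5875,-6.6125)

Fx=-13.6500 Fy=1.5500 x'=8.5875 y'=-6.6125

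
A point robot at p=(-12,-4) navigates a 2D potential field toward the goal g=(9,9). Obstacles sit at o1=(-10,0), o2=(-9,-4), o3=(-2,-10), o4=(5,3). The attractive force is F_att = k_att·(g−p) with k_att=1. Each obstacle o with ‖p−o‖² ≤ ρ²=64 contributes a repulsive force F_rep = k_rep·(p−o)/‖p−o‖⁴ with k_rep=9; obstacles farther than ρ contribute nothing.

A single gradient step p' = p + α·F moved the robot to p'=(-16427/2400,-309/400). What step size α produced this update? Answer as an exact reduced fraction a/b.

F_att = 1·(g−p) = 1·(21,13) = (21.0000,13.0000)
o1: d²=20 ≤ ρ²=64; F_rep = 9·(-2,-4)/20² = (-0.0450,-0.0900)
o2: d²=9 ≤ ρ²=64; F_rep = 9·(-3,0)/9² = (-0.3333,0.0000)
o3: d²=136 > ρ²=64 → inactive
o4: d²=338 > ρ²=64 → inactive
F = F_att + ΣF_rep = (20.6217,12.9100)
Δp = p'−p = (5.1554,3.2275); α = Δx/Fx = (12373/2400) / (12373/600) = 1/4
check: Δy/Fy = (1291/400) / (1291/100) = 1/4 ✓

α = 1/4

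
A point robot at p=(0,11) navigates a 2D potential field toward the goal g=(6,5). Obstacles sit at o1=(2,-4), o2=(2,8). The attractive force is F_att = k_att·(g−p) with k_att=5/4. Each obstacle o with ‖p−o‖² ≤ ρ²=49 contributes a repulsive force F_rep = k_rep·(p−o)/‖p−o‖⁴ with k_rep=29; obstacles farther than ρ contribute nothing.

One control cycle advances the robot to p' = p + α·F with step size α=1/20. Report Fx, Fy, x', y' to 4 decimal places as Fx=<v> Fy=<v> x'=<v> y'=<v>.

Fx=7.1568 Fy=-6.9852 x'=0.3578 y'=10.6507

F_att = 5/4·(g−p) = 5/4·(6,-6) = (7.5000,-7.5000)
o1: d²=229 > ρ²=49 → inactive
o2: d²=13 ≤ ρ²=49; F_rep = 29·(-2,3)/13² = (-0.3432,0.5148)
F = F_att + ΣF_rep = (7.1568,-6.9852)
p' = p + 1/20·F = (0.3578,10.6507)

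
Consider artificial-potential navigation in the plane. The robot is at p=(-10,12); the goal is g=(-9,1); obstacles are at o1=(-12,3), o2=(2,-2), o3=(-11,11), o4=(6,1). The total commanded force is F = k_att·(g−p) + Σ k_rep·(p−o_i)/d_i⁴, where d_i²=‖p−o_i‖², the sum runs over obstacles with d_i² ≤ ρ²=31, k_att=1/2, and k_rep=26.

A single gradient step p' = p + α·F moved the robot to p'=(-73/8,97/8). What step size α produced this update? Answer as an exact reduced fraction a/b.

F_att = 1/2·(g−p) = 1/2·(1,-11) = (0.5000,-5.5000)
o1: d²=85 > ρ²=31 → inactive
o2: d²=340 > ρ²=31 → inactive
o3: d²=2 ≤ ρ²=31; F_rep = 26·(1,1)/2² = (6.5000,6.5000)
o4: d²=377 > ρ²=31 → inactive
F = F_att + ΣF_rep = (7.0000,1.0000)
Δp = p'−p = (0.8750,0.1250); α = Δx/Fx = (7/8) / (7) = 1/8
check: Δy/Fy = (1/8) / (1) = 1/8 ✓

α = 1/8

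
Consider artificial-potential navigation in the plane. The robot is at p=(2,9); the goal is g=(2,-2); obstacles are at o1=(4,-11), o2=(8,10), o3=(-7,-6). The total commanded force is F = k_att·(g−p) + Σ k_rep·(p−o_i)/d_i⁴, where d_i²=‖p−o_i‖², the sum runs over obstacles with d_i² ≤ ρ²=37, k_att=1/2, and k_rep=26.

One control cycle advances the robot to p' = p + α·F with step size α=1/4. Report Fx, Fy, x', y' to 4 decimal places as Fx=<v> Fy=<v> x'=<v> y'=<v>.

Fx=-0.1140 Fy=-5.5190 x'=1.9715 y'=7.6203

F_att = 1/2·(g−p) = 1/2·(0,-11) = (0.0000,-5.5000)
o1: d²=404 > ρ²=37 → inactive
o2: d²=37 ≤ ρ²=37; F_rep = 26·(-6,-1)/37² = (-0.1140,-0.0190)
o3: d²=306 > ρ²=37 → inactive
F = F_att + ΣF_rep = (-0.1140,-5.5190)
p' = p + 1/4·F = (1.9715,7.6203)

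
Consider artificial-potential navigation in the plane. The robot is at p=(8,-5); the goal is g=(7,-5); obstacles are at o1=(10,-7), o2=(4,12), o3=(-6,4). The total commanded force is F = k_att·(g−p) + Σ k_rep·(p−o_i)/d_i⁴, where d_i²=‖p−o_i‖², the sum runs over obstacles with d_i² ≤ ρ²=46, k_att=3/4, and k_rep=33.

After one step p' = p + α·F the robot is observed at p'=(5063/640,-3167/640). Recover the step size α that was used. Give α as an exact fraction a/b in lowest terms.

α = 1/20

F_att = 3/4·(g−p) = 3/4·(-1,0) = (-0.7500,0.0000)
o1: d²=8 ≤ ρ²=46; F_rep = 33·(-2,2)/8² = (-1.0312,1.0312)
o2: d²=305 > ρ²=46 → inactive
o3: d²=277 > ρ²=46 → inactive
F = F_att + ΣF_rep = (-1.7812,1.0312)
Δp = p'−p = (-0.0891,0.0516); α = Δx/Fx = (-57/640) / (-57/32) = 1/20
check: Δy/Fy = (33/640) / (33/32) = 1/20 ✓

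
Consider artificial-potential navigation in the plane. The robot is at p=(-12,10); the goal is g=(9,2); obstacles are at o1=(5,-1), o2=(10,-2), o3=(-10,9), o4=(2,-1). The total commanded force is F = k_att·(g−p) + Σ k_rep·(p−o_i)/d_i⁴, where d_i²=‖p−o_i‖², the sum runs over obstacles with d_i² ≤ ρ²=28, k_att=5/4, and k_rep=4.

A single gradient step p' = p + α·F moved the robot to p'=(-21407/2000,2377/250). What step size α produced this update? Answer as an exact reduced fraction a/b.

α = 1/20

F_att = 5/4·(g−p) = 5/4·(21,-8) = (26.2500,-10.0000)
o1: d²=410 > ρ²=28 → inactive
o2: d²=628 > ρ²=28 → inactive
o3: d²=5 ≤ ρ²=28; F_rep = 4·(-2,1)/5² = (-0.3200,0.1600)
o4: d²=317 > ρ²=28 → inactive
F = F_att + ΣF_rep = (25.9300,-9.8400)
Δp = p'−p = (1.2965,-0.4920); α = Δx/Fx = (2593/2000) / (2593/100) = 1/20
check: Δy/Fy = (-123/250) / (-246/25) = 1/20 ✓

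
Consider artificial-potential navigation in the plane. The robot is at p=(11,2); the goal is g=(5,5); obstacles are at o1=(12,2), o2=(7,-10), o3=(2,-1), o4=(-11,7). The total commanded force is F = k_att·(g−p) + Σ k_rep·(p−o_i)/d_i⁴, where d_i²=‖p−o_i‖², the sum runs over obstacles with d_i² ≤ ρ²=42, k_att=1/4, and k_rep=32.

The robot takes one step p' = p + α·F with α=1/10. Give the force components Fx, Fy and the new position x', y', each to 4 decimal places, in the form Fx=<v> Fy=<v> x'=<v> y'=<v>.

F_att = 1/4·(g−p) = 1/4·(-6,3) = (-1.5000,0.7500)
o1: d²=1 ≤ ρ²=42; F_rep = 32·(-1,0)/1² = (-32.0000,0.0000)
o2: d²=160 > ρ²=42 → inactive
o3: d²=90 > ρ²=42 → inactive
o4: d²=509 > ρ²=42 → inactive
F = F_att + ΣF_rep = (-33.5000,0.7500)
p' = p + 1/10·F = (7.6500,2.0750)

Fx=-33.5000 Fy=0.7500 x'=7.6500 y'=2.0750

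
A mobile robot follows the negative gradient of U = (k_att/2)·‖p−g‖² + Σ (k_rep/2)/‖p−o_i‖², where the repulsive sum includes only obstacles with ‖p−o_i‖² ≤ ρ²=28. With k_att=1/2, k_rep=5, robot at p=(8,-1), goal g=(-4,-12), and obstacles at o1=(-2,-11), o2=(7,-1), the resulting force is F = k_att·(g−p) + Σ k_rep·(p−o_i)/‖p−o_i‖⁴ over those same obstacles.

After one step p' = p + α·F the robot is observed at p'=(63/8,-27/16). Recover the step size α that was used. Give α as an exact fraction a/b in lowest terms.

α = 1/8

F_att = 1/2·(g−p) = 1/2·(-12,-11) = (-6.0000,-5.5000)
o1: d²=200 > ρ²=28 → inactive
o2: d²=1 ≤ ρ²=28; F_rep = 5·(1,0)/1² = (5.0000,0.0000)
F = F_att + ΣF_rep = (-1.0000,-5.5000)
Δp = p'−p = (-0.1250,-0.6875); α = Δx/Fx = (-1/8) / (-1) = 1/8
check: Δy/Fy = (-11/16) / (-11/2) = 1/8 ✓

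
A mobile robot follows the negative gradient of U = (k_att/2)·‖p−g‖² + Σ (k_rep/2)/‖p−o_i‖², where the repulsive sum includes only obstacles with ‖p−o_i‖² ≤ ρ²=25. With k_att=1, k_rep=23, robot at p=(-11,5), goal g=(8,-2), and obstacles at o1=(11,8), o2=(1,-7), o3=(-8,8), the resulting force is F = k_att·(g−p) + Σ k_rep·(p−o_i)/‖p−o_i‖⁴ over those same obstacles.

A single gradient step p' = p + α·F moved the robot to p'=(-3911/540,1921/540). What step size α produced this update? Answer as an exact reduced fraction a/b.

F_att = 1·(g−p) = 1·(19,-7) = (19.0000,-7.0000)
o1: d²=493 > ρ²=25 → inactive
o2: d²=288 > ρ²=25 → inactive
o3: d²=18 ≤ ρ²=25; F_rep = 23·(-3,-3)/18² = (-0.2130,-0.2130)
F = F_att + ΣF_rep = (18.7870,-7.2130)
Δp = p'−p = (3.7574,-1.4426); α = Δx/Fx = (2029/540) / (2029/108) = 1/5
check: Δy/Fy = (-779/540) / (-779/108) = 1/5 ✓

α = 1/5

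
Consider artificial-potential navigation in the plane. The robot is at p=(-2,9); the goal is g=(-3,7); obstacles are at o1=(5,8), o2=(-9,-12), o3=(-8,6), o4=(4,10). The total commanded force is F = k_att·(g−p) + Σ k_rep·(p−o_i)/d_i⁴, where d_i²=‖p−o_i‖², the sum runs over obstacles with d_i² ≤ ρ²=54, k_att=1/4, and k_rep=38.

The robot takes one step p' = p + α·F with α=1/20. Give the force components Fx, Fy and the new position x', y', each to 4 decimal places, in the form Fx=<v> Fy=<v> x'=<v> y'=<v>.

F_att = 1/4·(g−p) = 1/4·(-1,-2) = (-0.2500,-0.5000)
o1: d²=50 ≤ ρ²=54; F_rep = 38·(-7,1)/50² = (-0.1064,0.0152)
o2: d²=490 > ρ²=54 → inactive
o3: d²=45 ≤ ρ²=54; F_rep = 38·(6,3)/45² = (0.1126,0.0563)
o4: d²=37 ≤ ρ²=54; F_rep = 38·(-6,-1)/37² = (-0.1665,-0.0278)
F = F_att + ΣF_rep = (-0.4104,-0.4563)
p' = p + 1/20·F = (-2.0205,8.9772)

Fx=-0.4104 Fy=-0.4563 x'=-2.0205 y'=8.9772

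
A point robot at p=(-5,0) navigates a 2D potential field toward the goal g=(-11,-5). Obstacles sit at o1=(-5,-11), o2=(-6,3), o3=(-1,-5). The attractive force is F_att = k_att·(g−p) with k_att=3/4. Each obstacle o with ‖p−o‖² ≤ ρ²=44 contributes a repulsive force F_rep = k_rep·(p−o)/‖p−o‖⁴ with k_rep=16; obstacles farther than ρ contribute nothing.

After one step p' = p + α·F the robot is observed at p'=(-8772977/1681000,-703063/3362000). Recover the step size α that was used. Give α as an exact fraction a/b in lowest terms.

F_att = 3/4·(g−p) = 3/4·(-6,-5) = (-4.5000,-3.7500)
o1: d²=121 > ρ²=44 → inactive
o2: d²=10 ≤ ρ²=44; F_rep = 16·(1,-3)/10² = (0.1600,-0.4800)
o3: d²=41 ≤ ρ²=44; F_rep = 16·(-4,5)/41² = (-0.0381,0.0476)
F = F_att + ΣF_rep = (-4.3781,-4.1824)
Δp = p'−p = (-0.2189,-0.2091); α = Δx/Fx = (-367977/1681000) / (-367977/84050) = 1/20
check: Δy/Fy = (-703063/3362000) / (-703063/168100) = 1/20 ✓

α = 1/20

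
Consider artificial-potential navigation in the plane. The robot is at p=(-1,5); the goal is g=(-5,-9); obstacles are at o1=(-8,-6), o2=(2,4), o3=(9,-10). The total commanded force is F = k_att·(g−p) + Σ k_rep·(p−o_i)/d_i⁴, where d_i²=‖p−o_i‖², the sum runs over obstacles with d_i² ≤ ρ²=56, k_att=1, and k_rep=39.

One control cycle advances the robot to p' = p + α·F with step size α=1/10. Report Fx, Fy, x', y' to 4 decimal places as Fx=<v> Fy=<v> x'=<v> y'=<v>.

F_att = 1·(g−p) = 1·(-4,-14) = (-4.0000,-14.0000)
o1: d²=170 > ρ²=56 → inactive
o2: d²=10 ≤ ρ²=56; F_rep = 39·(-3,1)/10² = (-1.1700,0.3900)
o3: d²=325 > ρ²=56 → inactive
F = F_att + ΣF_rep = (-5.1700,-13.6100)
p' = p + 1/10·F = (-1.5170,3.6390)

Fx=-5.1700 Fy=-13.6100 x'=-1.5170 y'=3.6390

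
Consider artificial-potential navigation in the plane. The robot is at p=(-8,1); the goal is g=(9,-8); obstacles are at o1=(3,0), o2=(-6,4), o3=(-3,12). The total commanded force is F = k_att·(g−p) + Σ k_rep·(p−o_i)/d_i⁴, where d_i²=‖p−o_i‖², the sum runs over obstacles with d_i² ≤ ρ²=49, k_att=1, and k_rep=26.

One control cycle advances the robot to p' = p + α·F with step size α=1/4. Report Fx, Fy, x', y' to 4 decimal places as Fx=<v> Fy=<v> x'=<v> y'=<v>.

F_att = 1·(g−p) = 1·(17,-9) = (17.0000,-9.0000)
o1: d²=122 > ρ²=49 → inactive
o2: d²=13 ≤ ρ²=49; F_rep = 26·(-2,-3)/13² = (-0.3077,-0.4615)
o3: d²=146 > ρ²=49 → inactive
F = F_att + ΣF_rep = (16.6923,-9.4615)
p' = p + 1/4·F = (-3.8269,-1.3654)

Fx=16.6923 Fy=-9.4615 x'=-3.8269 y'=-1.3654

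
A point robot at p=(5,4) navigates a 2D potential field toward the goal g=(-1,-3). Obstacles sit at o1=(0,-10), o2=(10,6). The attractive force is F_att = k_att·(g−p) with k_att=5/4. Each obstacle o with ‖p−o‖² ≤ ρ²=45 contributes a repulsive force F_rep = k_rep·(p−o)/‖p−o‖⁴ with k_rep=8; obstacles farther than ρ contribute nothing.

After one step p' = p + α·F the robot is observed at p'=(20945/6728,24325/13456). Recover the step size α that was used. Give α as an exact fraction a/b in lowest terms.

α = 1/4

F_att = 5/4·(g−p) = 5/4·(-6,-7) = (-7.5000,-8.7500)
o1: d²=221 > ρ²=45 → inactive
o2: d²=29 ≤ ρ²=45; F_rep = 8·(-5,-2)/29² = (-0.0476,-0.0190)
F = F_att + ΣF_rep = (-7.5476,-8.7690)
Δp = p'−p = (-1.8869,-2.1923); α = Δx/Fx = (-12695/6728) / (-12695/1682) = 1/4
check: Δy/Fy = (-29499/13456) / (-29499/3364) = 1/4 ✓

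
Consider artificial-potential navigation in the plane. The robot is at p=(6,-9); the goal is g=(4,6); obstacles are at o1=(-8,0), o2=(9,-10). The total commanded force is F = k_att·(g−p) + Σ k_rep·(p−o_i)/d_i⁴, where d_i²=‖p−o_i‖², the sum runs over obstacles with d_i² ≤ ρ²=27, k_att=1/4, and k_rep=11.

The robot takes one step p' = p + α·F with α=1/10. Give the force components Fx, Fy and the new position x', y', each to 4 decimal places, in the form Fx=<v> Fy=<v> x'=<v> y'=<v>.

Fx=-0.8300 Fy=3.8600 x'=5.9170 y'=-8.6140

F_att = 1/4·(g−p) = 1/4·(-2,15) = (-0.5000,3.7500)
o1: d²=277 > ρ²=27 → inactive
o2: d²=10 ≤ ρ²=27; F_rep = 11·(-3,1)/10² = (-0.3300,0.1100)
F = F_att + ΣF_rep = (-0.8300,3.8600)
p' = p + 1/10·F = (5.9170,-8.6140)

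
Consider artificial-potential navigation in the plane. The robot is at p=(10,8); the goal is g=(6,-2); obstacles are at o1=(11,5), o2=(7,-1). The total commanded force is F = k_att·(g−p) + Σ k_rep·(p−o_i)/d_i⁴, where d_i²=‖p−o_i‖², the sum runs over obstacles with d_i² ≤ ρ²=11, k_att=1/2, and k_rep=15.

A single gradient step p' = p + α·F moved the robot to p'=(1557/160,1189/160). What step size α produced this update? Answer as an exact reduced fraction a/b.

F_att = 1/2·(g−p) = 1/2·(-4,-10) = (-2.0000,-5.0000)
o1: d²=10 ≤ ρ²=11; F_rep = 15·(-1,3)/10² = (-0.1500,0.4500)
o2: d²=90 > ρ²=11 → inactive
F = F_att + ΣF_rep = (-2.1500,-4.5500)
Δp = p'−p = (-0.2687,-0.5687); α = Δx/Fx = (-43/160) / (-43/20) = 1/8
check: Δy/Fy = (-91/160) / (-91/20) = 1/8 ✓

α = 1/8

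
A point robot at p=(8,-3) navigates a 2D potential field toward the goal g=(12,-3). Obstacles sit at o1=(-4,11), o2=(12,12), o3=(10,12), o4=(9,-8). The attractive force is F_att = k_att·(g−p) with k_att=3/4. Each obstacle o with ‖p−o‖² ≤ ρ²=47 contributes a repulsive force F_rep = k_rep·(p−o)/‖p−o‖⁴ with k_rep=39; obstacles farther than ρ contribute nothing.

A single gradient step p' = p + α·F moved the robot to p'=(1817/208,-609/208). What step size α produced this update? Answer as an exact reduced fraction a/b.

F_att = 3/4·(g−p) = 3/4·(4,0) = (3.0000,0.0000)
o1: d²=340 > ρ²=47 → inactive
o2: d²=241 > ρ²=47 → inactive
o3: d²=229 > ρ²=47 → inactive
o4: d²=26 ≤ ρ²=47; F_rep = 39·(-1,5)/26² = (-0.0577,0.2885)
F = F_att + ΣF_rep = (2.9423,0.2885)
Δp = p'−p = (0.7356,0.0721); α = Δx/Fx = (153/208) / (153/52) = 1/4
check: Δy/Fy = (15/208) / (15/52) = 1/4 ✓

α = 1/4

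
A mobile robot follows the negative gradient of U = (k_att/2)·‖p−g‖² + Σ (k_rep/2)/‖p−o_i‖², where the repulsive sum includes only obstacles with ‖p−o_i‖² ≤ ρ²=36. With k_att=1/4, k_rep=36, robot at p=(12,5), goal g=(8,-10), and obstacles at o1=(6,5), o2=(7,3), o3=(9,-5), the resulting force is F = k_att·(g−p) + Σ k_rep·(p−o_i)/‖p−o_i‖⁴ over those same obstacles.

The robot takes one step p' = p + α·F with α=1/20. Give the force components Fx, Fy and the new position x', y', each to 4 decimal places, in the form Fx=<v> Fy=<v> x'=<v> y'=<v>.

F_att = 1/4·(g−p) = 1/4·(-4,-15) = (-1.0000,-3.7500)
o1: d²=36 ≤ ρ²=36; F_rep = 36·(6,0)/36² = (0.1667,0.0000)
o2: d²=29 ≤ ρ²=36; F_rep = 36·(5,2)/29² = (0.2140,0.0856)
o3: d²=109 > ρ²=36 → inactive
F = F_att + ΣF_rep = (-0.6193,-3.6644)
p' = p + 1/20·F = (11.9690,4.8168)

Fx=-0.6193 Fy=-3.6644 x'=11.9690 y'=4.8168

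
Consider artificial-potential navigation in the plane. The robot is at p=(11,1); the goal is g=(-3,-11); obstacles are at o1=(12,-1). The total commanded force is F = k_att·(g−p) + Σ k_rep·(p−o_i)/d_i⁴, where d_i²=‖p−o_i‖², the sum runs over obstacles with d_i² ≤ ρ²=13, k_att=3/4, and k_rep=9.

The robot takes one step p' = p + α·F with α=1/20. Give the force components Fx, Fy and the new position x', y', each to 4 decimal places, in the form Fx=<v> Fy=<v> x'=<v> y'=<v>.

F_att = 3/4·(g−p) = 3/4·(-14,-12) = (-10.5000,-9.0000)
o1: d²=5 ≤ ρ²=13; F_rep = 9·(-1,2)/5² = (-0.3600,0.7200)
F = F_att + ΣF_rep = (-10.8600,-8.2800)
p' = p + 1/20·F = (10.4570,0.5860)

Fx=-10.8600 Fy=-8.2800 x'=10.4570 y'=0.5860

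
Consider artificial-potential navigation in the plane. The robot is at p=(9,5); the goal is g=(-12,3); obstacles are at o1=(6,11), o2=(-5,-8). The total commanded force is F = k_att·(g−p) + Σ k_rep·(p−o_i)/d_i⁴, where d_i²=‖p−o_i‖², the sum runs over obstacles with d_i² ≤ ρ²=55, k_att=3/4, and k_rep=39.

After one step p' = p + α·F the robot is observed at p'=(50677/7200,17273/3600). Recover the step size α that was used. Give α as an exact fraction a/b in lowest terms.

α = 1/8

F_att = 3/4·(g−p) = 3/4·(-21,-2) = (-15.7500,-1.5000)
o1: d²=45 ≤ ρ²=55; F_rep = 39·(3,-6)/45² = (0.0578,-0.1156)
o2: d²=365 > ρ²=55 → inactive
F = F_att + ΣF_rep = (-15.6922,-1.6156)
Δp = p'−p = (-1.9615,-0.2019); α = Δx/Fx = (-14123/7200) / (-14123/900) = 1/8
check: Δy/Fy = (-727/3600) / (-727/450) = 1/8 ✓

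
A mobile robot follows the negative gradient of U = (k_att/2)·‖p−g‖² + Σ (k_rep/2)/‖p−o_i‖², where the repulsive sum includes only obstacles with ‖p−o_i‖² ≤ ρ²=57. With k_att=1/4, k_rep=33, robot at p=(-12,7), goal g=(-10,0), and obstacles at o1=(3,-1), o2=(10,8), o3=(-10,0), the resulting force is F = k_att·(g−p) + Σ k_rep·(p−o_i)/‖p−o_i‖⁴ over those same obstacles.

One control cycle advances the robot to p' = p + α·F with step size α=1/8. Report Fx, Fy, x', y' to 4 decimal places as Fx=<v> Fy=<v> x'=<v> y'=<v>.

F_att = 1/4·(g−p) = 1/4·(2,-7) = (0.5000,-1.7500)
o1: d²=289 > ρ²=57 → inactive
o2: d²=485 > ρ²=57 → inactive
o3: d²=53 ≤ ρ²=57; F_rep = 33·(-2,7)/53² = (-0.0235,0.0822)
F = F_att + ΣF_rep = (0.4765,-1.6678)
p' = p + 1/8·F = (-11.9404,6.7915)

Fx=0.4765 Fy=-1.6678 x'=-11.9404 y'=6.7915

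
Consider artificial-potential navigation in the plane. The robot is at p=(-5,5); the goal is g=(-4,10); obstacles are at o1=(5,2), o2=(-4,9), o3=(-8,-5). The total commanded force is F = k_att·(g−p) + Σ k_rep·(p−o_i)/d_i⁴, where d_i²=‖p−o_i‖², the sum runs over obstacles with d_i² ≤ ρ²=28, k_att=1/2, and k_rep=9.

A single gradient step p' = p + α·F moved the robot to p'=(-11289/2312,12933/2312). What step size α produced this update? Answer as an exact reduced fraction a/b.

F_att = 1/2·(g−p) = 1/2·(1,5) = (0.5000,2.5000)
o1: d²=109 > ρ²=28 → inactive
o2: d²=17 ≤ ρ²=28; F_rep = 9·(-1,-4)/17² = (-0.0311,-0.1246)
o3: d²=109 > ρ²=28 → inactive
F = F_att + ΣF_rep = (0.4689,2.3754)
Δp = p'−p = (0.1172,0.5939); α = Δx/Fx = (271/2312) / (271/578) = 1/4
check: Δy/Fy = (1373/2312) / (1373/578) = 1/4 ✓

α = 1/4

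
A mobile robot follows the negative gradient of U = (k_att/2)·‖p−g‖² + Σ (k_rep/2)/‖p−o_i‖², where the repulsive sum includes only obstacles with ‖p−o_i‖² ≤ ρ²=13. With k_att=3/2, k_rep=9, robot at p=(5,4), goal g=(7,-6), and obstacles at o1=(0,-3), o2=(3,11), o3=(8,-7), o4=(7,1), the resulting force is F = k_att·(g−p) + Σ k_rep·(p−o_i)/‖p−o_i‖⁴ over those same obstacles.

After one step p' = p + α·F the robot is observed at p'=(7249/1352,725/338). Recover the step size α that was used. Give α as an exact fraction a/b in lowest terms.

F_att = 3/2·(g−p) = 3/2·(2,-10) = (3.0000,-15.0000)
o1: d²=74 > ρ²=13 → inactive
o2: d²=53 > ρ²=13 → inactive
o3: d²=130 > ρ²=13 → inactive
o4: d²=13 ≤ ρ²=13; F_rep = 9·(-2,3)/13² = (-0.1065,0.1598)
F = F_att + ΣF_rep = (2.8935,-14.8402)
Δp = p'−p = (0.3617,-1.8550); α = Δx/Fx = (489/1352) / (489/169) = 1/8
check: Δy/Fy = (-627/338) / (-2508/169) = 1/8 ✓

α = 1/8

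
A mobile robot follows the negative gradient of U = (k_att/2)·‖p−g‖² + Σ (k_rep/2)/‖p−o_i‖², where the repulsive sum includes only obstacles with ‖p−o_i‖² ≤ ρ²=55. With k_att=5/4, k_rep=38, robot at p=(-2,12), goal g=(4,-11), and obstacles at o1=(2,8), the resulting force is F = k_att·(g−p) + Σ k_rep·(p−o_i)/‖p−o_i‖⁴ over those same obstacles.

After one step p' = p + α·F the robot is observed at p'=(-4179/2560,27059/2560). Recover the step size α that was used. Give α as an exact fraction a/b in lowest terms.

α = 1/20

F_att = 5/4·(g−p) = 5/4·(6,-23) = (7.5000,-28.7500)
o1: d²=32 ≤ ρ²=55; F_rep = 38·(-4,4)/32² = (-0.1484,0.1484)
F = F_att + ΣF_rep = (7.3516,-28.6016)
Δp = p'−p = (0.3676,-1.4301); α = Δx/Fx = (941/2560) / (941/128) = 1/20
check: Δy/Fy = (-3661/2560) / (-3661/128) = 1/20 ✓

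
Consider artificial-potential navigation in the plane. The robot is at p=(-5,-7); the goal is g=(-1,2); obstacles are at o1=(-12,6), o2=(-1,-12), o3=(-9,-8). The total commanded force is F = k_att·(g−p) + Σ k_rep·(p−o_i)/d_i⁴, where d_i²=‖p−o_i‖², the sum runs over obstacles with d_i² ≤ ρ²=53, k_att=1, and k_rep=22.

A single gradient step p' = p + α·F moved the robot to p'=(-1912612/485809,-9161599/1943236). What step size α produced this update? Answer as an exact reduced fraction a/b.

α = 1/4

F_att = 1·(g−p) = 1·(4,9) = (4.0000,9.0000)
o1: d²=218 > ρ²=53 → inactive
o2: d²=41 ≤ ρ²=53; F_rep = 22·(-4,5)/41² = (-0.0523,0.0654)
o3: d²=17 ≤ ρ²=53; F_rep = 22·(4,1)/17² = (0.3045,0.0761)
F = F_att + ΣF_rep = (4.2521,9.1416)
Δp = p'−p = (1.0630,2.2854); α = Δx/Fx = (516433/485809) / (2065732/485809) = 1/4
check: Δy/Fy = (4441053/1943236) / (4441053/485809) = 1/4 ✓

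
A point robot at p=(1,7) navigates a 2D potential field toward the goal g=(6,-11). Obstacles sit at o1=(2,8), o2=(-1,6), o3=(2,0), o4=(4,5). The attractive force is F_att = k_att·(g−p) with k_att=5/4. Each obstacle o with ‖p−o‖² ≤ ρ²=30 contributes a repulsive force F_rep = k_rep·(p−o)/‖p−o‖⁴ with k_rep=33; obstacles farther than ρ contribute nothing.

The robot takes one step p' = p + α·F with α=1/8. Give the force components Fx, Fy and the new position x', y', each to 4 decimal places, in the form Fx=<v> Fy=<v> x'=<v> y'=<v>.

F_att = 5/4·(g−p) = 5/4·(5,-18) = (6.2500,-22.5000)
o1: d²=2 ≤ ρ²=30; F_rep = 33·(-1,-1)/2² = (-8.2500,-8.2500)
o2: d²=5 ≤ ρ²=30; F_rep = 33·(2,1)/5² = (2.6400,1.3200)
o3: d²=50 > ρ²=30 → inactive
o4: d²=13 ≤ ρ²=30; F_rep = 33·(-3,2)/13² = (-0.5858,0.3905)
F = F_att + ΣF_rep = (0.0542,-29.0395)
p' = p + 1/8·F = (1.0068,3.3701)

Fx=0.0542 Fy=-29.0395 x'=1.0068 y'=3.3701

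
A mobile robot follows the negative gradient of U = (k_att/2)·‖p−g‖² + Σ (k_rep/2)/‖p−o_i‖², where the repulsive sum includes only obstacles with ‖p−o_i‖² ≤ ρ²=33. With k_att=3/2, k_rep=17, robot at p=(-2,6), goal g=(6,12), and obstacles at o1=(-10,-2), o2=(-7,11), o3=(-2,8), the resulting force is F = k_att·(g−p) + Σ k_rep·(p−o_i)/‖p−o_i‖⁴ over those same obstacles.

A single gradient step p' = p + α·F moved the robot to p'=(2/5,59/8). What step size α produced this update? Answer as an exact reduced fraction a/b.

α = 1/5

F_att = 3/2·(g−p) = 3/2·(8,6) = (12.0000,9.0000)
o1: d²=128 > ρ²=33 → inactive
o2: d²=50 > ρ²=33 → inactive
o3: d²=4 ≤ ρ²=33; F_rep = 17·(0,-2)/4² = (0.0000,-2.1250)
F = F_att + ΣF_rep = (12.0000,6.8750)
Δp = p'−p = (2.4000,1.3750); α = Δx/Fx = (12/5) / (12) = 1/5
check: Δy/Fy = (11/8) / (55/8) = 1/5 ✓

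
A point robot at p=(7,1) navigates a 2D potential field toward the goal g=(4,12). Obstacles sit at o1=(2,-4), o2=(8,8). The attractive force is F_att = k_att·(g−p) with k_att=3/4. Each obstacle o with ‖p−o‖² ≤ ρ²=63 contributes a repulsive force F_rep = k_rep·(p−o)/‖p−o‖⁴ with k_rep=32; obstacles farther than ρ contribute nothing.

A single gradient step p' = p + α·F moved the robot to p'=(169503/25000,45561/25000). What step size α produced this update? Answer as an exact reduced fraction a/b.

F_att = 3/4·(g−p) = 3/4·(-3,11) = (-2.2500,8.2500)
o1: d²=50 ≤ ρ²=63; F_rep = 32·(5,5)/50² = (0.0640,0.0640)
o2: d²=50 ≤ ρ²=63; F_rep = 32·(-1,-7)/50² = (-0.0128,-0.0896)
F = F_att + ΣF_rep = (-2.1988,8.2244)
Δp = p'−p = (-0.2199,0.8224); α = Δx/Fx = (-5497/25000) / (-5497/2500) = 1/10
check: Δy/Fy = (20561/25000) / (20561/2500) = 1/10 ✓

α = 1/10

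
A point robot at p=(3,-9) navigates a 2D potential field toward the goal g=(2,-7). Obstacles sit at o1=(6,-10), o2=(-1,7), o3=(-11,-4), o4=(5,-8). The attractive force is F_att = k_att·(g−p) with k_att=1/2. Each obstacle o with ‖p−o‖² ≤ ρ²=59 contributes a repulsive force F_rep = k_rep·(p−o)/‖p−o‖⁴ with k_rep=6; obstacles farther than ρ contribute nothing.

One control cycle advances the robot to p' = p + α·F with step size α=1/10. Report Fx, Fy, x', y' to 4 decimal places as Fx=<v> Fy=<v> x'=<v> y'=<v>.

Fx=-1.1600 Fy=0.8200 x'=2.8840 y'=-8.9180

F_att = 1/2·(g−p) = 1/2·(-1,2) = (-0.5000,1.0000)
o1: d²=10 ≤ ρ²=59; F_rep = 6·(-3,1)/10² = (-0.1800,0.0600)
o2: d²=272 > ρ²=59 → inactive
o3: d²=221 > ρ²=59 → inactive
o4: d²=5 ≤ ρ²=59; F_rep = 6·(-2,-1)/5² = (-0.4800,-0.2400)
F = F_att + ΣF_rep = (-1.1600,0.8200)
p' = p + 1/10·F = (2.8840,-8.9180)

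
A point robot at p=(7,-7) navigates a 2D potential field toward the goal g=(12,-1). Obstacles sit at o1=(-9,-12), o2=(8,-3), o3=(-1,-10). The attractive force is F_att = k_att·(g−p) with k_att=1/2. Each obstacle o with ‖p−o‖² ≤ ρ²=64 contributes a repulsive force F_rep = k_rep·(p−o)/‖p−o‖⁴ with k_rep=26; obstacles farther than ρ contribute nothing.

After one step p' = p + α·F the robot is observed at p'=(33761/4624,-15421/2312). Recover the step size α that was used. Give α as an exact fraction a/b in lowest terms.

α = 1/8

F_att = 1/2·(g−p) = 1/2·(5,6) = (2.5000,3.0000)
o1: d²=281 > ρ²=64 → inactive
o2: d²=17 ≤ ρ²=64; F_rep = 26·(-1,-4)/17² = (-0.0900,-0.3599)
o3: d²=73 > ρ²=64 → inactive
F = F_att + ΣF_rep = (2.4100,2.6401)
Δp = p'−p = (0.3013,0.3300); α = Δx/Fx = (1393/4624) / (1393/578) = 1/8
check: Δy/Fy = (763/2312) / (763/289) = 1/8 ✓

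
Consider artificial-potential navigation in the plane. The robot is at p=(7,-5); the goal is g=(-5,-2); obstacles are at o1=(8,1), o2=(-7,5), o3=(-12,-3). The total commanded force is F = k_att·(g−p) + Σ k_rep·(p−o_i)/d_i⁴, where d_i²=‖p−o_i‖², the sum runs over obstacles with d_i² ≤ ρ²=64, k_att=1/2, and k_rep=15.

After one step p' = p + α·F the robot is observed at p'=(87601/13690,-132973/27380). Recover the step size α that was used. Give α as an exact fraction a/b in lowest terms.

α = 1/10

F_att = 1/2·(g−p) = 1/2·(-12,3) = (-6.0000,1.5000)
o1: d²=37 ≤ ρ²=64; F_rep = 15·(-1,-6)/37² = (-0.0110,-0.0657)
o2: d²=296 > ρ²=64 → inactive
o3: d²=365 > ρ²=64 → inactive
F = F_att + ΣF_rep = (-6.0110,1.4343)
Δp = p'−p = (-0.6011,0.1434); α = Δx/Fx = (-8229/13690) / (-8229/1369) = 1/10
check: Δy/Fy = (3927/27380) / (3927/2738) = 1/10 ✓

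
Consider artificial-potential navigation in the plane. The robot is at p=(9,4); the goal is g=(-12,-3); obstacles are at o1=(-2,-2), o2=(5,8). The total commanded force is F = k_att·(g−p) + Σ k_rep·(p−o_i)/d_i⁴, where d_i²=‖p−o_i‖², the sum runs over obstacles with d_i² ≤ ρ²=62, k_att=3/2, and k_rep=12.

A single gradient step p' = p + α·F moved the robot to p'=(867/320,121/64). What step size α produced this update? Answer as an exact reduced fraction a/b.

α = 1/5

F_att = 3/2·(g−p) = 3/2·(-21,-7) = (-31.5000,-10.5000)
o1: d²=157 > ρ²=62 → inactive
o2: d²=32 ≤ ρ²=62; F_rep = 12·(4,-4)/32² = (0.0469,-0.0469)
F = F_att + ΣF_rep = (-31.4531,-10.5469)
Δp = p'−p = (-6.2906,-2.1094); α = Δx/Fx = (-2013/320) / (-2013/64) = 1/5
check: Δy/Fy = (-135/64) / (-675/64) = 1/5 ✓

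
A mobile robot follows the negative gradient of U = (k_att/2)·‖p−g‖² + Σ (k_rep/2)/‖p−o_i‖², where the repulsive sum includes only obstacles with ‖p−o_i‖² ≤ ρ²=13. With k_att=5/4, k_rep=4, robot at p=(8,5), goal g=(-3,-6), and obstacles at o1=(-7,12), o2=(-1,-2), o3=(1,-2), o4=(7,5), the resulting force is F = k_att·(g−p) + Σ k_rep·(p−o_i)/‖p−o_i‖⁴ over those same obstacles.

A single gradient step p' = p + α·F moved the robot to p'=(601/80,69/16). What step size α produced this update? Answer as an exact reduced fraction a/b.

α = 1/20

F_att = 5/4·(g−p) = 5/4·(-11,-11) = (-13.7500,-13.7500)
o1: d²=274 > ρ²=13 → inactive
o2: d²=130 > ρ²=13 → inactive
o3: d²=98 > ρ²=13 → inactive
o4: d²=1 ≤ ρ²=13; F_rep = 4·(1,0)/1² = (4.0000,0.0000)
F = F_att + ΣF_rep = (-9.7500,-13.7500)
Δp = p'−p = (-0.4875,-0.6875); α = Δx/Fx = (-39/80) / (-39/4) = 1/20
check: Δy/Fy = (-11/16) / (-55/4) = 1/20 ✓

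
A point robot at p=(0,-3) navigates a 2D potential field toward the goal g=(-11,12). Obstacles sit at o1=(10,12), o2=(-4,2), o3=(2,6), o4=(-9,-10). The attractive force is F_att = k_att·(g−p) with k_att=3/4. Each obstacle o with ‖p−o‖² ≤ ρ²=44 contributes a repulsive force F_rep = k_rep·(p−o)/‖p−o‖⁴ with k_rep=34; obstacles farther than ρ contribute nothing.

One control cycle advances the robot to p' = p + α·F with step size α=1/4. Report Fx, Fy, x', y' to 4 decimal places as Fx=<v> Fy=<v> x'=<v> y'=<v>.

F_att = 3/4·(g−p) = 3/4·(-11,15) = (-8.2500,11.2500)
o1: d²=325 > ρ²=44 → inactive
o2: d²=41 ≤ ρ²=44; F_rep = 34·(4,-5)/41² = (0.0809,-0.1011)
o3: d²=85 > ρ²=44 → inactive
o4: d²=130 > ρ²=44 → inactive
F = F_att + ΣF_rep = (-8.1691,11.1489)
p' = p + 1/4·F = (-2.0423,-0.2128)

Fx=-8.1691 Fy=11.1489 x'=-2.0423 y'=-0.2128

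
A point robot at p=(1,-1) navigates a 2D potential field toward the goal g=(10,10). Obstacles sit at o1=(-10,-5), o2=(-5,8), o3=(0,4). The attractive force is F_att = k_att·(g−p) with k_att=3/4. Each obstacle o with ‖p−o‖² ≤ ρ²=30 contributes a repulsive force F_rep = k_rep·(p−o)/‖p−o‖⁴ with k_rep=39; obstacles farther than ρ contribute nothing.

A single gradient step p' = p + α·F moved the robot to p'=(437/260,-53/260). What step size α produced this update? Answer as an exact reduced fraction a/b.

α = 1/10

F_att = 3/4·(g−p) = 3/4·(9,11) = (6.7500,8.2500)
o1: d²=137 > ρ²=30 → inactive
o2: d²=117 > ρ²=30 → inactive
o3: d²=26 ≤ ρ²=30; F_rep = 39·(1,-5)/26² = (0.0577,-0.2885)
F = F_att + ΣF_rep = (6.8077,7.9615)
Δp = p'−p = (0.6808,0.7962); α = Δx/Fx = (177/260) / (177/26) = 1/10
check: Δy/Fy = (207/260) / (207/26) = 1/10 ✓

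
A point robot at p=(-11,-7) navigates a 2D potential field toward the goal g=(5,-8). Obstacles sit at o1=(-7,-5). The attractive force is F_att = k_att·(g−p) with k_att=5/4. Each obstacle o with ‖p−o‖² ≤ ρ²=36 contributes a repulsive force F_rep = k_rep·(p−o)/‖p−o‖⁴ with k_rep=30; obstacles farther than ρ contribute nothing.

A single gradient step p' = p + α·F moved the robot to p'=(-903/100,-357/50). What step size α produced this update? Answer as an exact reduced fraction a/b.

F_att = 5/4·(g−p) = 5/4·(16,-1) = (20.0000,-1.2500)
o1: d²=20 ≤ ρ²=36; F_rep = 30·(-4,-2)/20² = (-0.3000,-0.1500)
F = F_att + ΣF_rep = (19.7000,-1.4000)
Δp = p'−p = (1.9700,-0.1400); α = Δx/Fx = (197/100) / (197/10) = 1/10
check: Δy/Fy = (-7/50) / (-7/5) = 1/10 ✓

α = 1/10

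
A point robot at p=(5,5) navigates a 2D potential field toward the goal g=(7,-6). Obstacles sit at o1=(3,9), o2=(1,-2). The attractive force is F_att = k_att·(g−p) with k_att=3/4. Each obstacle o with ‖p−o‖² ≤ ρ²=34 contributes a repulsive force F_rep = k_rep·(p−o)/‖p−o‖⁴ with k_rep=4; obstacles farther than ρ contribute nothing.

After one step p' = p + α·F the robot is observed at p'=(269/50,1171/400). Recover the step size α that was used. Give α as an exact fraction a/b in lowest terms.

F_att = 3/4·(g−p) = 3/4·(2,-11) = (1.5000,-8.2500)
o1: d²=20 ≤ ρ²=34; F_rep = 4·(2,-4)/20² = (0.0200,-0.0400)
o2: d²=65 > ρ²=34 → inactive
F = F_att + ΣF_rep = (1.5200,-8.2900)
Δp = p'−p = (0.3800,-2.0725); α = Δx/Fx = (19/50) / (38/25) = 1/4
check: Δy/Fy = (-829/400) / (-829/100) = 1/4 ✓

α = 1/4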